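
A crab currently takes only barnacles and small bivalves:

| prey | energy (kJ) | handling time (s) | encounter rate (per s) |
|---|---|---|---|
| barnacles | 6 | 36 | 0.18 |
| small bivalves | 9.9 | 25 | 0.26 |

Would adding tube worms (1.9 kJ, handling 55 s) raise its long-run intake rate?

No

Current rate: (0.18×6 + 0.26×9.9)/(1 + 0.18×36 + 0.26×25) = 0.2614 kJ/s.
tube worms: E/h = 1.9/55 = 0.03455 kJ/s.
Since 0.03455 < R, time spent handling tube worms is better spent searching.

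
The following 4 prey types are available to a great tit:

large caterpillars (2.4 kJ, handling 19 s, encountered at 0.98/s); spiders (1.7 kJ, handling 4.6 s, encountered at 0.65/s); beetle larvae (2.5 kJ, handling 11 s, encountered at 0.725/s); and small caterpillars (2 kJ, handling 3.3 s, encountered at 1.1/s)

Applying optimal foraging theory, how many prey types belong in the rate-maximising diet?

Rank by E/h (kJ/s): small caterpillars 0.606, spiders 0.37, beetle larvae 0.227, large caterpillars 0.126. Include each in turn until the next type's E/h falls below the running intake rate.
Rate on top 1: 0.4752. spiders: 0.37 < 0.4752 → exclude; stop.
Optimal diet: small caterpillars — 1 of 4 types.

1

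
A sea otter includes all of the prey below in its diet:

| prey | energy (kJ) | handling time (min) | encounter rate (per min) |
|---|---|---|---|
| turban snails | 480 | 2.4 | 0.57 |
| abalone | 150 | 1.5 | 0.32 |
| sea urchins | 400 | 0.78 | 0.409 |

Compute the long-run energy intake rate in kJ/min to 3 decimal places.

153.204 kJ/min

R = (0.57×480 + 0.32×150 + 0.409×400) / (1 + 0.57×2.4 + 0.32×1.5 + 0.409×0.78) = 485.2/3.167 = 153.2 kJ/min.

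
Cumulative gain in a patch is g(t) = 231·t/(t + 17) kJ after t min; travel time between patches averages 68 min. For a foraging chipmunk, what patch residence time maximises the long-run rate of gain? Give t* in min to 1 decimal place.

34.0 min

Maximise g(t)/(T+t): set derivative to zero → g'(t)(T+t) = g(t).
g'(t) = 231·17/(t + 17)². Setting 231·17/(t+17)² = 231t/[(t+17)(68+t)] gives 17(68+t) = t(t+17), so t² = 17×68 = 1156.
t* = √1156 = 34 min.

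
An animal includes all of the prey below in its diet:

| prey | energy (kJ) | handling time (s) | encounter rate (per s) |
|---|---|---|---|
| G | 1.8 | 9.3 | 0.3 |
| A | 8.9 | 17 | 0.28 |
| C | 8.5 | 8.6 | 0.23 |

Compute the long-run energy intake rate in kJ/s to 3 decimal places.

0.474 kJ/s

R = (0.3×1.8 + 0.28×8.9 + 0.23×8.5) / (1 + 0.3×9.3 + 0.28×17 + 0.23×8.6) = 4.987/10.53 = 0.4737 kJ/s.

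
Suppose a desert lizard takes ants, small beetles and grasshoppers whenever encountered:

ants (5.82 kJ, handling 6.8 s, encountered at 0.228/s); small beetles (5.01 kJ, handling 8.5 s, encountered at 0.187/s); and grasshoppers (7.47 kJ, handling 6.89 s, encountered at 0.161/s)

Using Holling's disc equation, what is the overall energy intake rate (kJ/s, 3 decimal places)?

R = (0.228×5.82 + 0.187×5.01 + 0.161×7.47) / (1 + 0.228×6.8 + 0.187×8.5 + 0.161×6.89) = 3.466/5.249 = 0.6604 kJ/s.

0.660 kJ/s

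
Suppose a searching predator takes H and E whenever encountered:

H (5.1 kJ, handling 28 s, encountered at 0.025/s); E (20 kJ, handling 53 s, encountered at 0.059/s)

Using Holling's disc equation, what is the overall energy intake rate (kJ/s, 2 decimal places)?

Energy encountered per unit search time: 0.025×5.1 + 0.059×20 = 1.307 kJ/s.
Handling time per unit search time: 0.025×28 + 0.059×53 = 3.827.
Rate = 1.307/(1 + 3.827) = 0.2709 kJ/s.

0.27 kJ/s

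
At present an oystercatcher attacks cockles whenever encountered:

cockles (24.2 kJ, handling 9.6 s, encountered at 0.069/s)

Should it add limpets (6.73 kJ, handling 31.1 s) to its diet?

On cockles alone, R = ΣλE/(1+Σλh) = 1.67/1.662 = 1.004 kJ/s.
Profitability of limpets: 6.73/31.1 = 0.2164 kJ/s.
Since 0.2164 < R, time spent handling limpets is better spent searching.

No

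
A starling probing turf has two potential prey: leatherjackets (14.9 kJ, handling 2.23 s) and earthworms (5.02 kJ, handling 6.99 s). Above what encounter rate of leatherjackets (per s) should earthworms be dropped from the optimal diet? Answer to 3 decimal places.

Drop earthworms once their profitability E₂/h₂ falls below the rate achievable on leatherjackets alone: E₂/h₂ = λE₁/(1 + λh₁).
Solve for λ: λE₁h₂ = E₂(1 + λh₁) → λ(E₁h₂ − E₂h₁) = E₂ → λ = E₂/(E₁h₂ − E₂h₁).
λ = 5.02/(14.9×6.99 − 5.02×2.23) = 5.02/92.96 = 0.054 per s.

0.054 per s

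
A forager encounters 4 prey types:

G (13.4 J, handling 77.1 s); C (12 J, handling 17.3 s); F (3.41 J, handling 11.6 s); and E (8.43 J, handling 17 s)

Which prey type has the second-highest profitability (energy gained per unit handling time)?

E

In descending order of E/h:
C: 12/17.3 = 0.694 J/s
E: 8.43/17 = 0.496 J/s
F: 3.41/11.6 = 0.294 J/s
G: 13.4/77.1 = 0.174 J/s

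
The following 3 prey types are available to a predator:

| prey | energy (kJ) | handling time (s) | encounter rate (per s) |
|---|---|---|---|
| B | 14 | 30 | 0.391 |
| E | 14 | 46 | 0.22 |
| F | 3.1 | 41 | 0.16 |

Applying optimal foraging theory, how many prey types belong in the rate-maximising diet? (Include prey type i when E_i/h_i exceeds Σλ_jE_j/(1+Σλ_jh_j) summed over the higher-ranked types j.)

E/h in descending order: B 0.467, E 0.304, F 0.0756 kJ/s. The optimal diet is the largest prefix of this list for which every included type satisfies E_i/h_i > R on the types above it.
Rate on top 1: 0.43. E: 0.304 < 0.43 → exclude; stop.
Optimal diet: B — 1 of 3 types.

1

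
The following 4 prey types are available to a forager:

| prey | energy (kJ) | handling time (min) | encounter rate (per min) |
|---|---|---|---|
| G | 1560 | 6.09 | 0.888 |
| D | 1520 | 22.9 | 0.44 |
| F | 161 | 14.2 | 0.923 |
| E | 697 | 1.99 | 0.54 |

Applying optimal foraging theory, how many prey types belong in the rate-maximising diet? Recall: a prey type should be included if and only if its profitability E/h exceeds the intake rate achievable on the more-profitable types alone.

2

E/h in descending order: E 350, G 256, D 66.4, F 11.3 kJ/min. The optimal diet is the largest prefix of this list for which every included type satisfies E_i/h_i > R on the types above it.
Rate on top 1: 181.4. G: 256 > 181.4 → include.
Rate on top 2: 235.4. D: 66.4 < 235.4 → exclude; stop.
Optimal diet: E, G — 2 of 4 types.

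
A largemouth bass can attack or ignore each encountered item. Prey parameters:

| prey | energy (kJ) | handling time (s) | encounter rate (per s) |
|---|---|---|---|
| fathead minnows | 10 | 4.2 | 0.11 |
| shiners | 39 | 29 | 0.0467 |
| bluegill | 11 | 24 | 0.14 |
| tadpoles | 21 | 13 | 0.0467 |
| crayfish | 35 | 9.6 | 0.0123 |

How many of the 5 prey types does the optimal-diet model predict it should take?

4

E/h in descending order: crayfish 3.65, fathead minnows 2.38, tadpoles 1.62, shiners 1.34, bluegill 0.458 kJ/s. The optimal diet is the largest prefix of this list for which every included type satisfies E_i/h_i > R on the types above it.
Rate on top 1: 0.385. fathead minnows: 2.38 > 0.385 → include.
Rate on top 2: 0.9686. tadpoles: 1.62 > 0.9686 → include.
Rate on top 3: 1.148. shiners: 1.34 > 1.148 → include.
Rate on top 4: 1.223. bluegill: 0.458 < 1.223 → exclude; stop.
Optimal diet: crayfish, fathead minnows, tadpoles, shiners — 4 of 5 types.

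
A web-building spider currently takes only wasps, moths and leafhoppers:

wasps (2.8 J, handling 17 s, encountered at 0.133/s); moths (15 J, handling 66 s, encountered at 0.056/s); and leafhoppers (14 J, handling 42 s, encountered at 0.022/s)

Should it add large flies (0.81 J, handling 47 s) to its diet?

No

Current rate: (0.133×2.8 + 0.056×15 + 0.022×14)/(1 + 0.133×17 + 0.056×66 + 0.022×42) = 0.1929 J/s.
large flies: E/h = 0.81/47 = 0.01723 J/s.
0.01723 < 0.1929, so adding large flies would lower the average — exclude it.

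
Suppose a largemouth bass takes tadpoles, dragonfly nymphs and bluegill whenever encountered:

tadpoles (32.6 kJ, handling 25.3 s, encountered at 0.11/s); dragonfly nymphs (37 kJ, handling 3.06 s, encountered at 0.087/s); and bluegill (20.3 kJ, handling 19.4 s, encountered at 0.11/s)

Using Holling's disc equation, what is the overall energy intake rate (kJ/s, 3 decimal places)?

1.462 kJ/s

Energy encountered per unit search time: 0.11×32.6 + 0.087×37 + 0.11×20.3 = 9.038 kJ/s.
Handling time per unit search time: 0.11×25.3 + 0.087×3.06 + 0.11×19.4 = 5.183.
Rate = 9.038/(1 + 5.183) = 1.462 kJ/s.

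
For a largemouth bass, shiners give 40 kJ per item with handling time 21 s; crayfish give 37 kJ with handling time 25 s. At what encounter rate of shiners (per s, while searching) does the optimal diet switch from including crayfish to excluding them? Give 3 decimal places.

The zero-one rule: include crayfish iff E₂/h₂ > λE₁/(1+λh₁). Equality gives the switch point.
λE₁h₂ = E₂ + λE₂h₁ ⇒ λ = E₂/(E₁h₂ − E₂h₁) = 37/(1000 − 777) = 0.1659 per s.

0.166 per s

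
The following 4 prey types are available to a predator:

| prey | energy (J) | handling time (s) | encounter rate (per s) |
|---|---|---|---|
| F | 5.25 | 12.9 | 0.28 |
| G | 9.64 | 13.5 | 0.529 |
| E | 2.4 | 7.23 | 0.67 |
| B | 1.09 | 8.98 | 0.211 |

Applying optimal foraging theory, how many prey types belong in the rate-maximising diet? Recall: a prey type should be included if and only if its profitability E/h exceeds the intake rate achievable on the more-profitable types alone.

Profitabilities (E/h, J/s): G 0.714, F 0.407, E 0.332, B 0.121. Add prey in this order while the next type's profitability exceeds the intake rate on those already taken.
Rate on top 1: 0.6264. F: 0.407 < 0.6264 → exclude; stop.
Optimal diet: G — 1 of 4 types.

1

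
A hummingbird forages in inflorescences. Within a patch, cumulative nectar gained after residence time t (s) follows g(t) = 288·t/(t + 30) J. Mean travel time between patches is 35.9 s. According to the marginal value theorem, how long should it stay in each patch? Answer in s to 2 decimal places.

By the marginal value theorem, leave when the instantaneous gain rate g'(t) equals the habitat-wide average g(t)/(T + t).
g'(t) = 288·30/(t + 30)². Setting 288·30/(t+30)² = 288t/[(t+30)(35.9+t)] gives 30(35.9+t) = t(t+30), so t² = 30×35.9 = 1077.
t* = √1077 = 32.82 s.

32.82 s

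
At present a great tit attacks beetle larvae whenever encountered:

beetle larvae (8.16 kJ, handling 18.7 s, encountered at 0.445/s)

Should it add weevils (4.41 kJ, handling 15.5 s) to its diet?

No

Current rate: (0.445×8.16)/(1 + 0.445×18.7) = 0.3896 kJ/s.
Profitability of weevils: 4.41/15.5 = 0.2845 kJ/s.
0.2845 < 0.3896, so adding weevils would lower the average — exclude it.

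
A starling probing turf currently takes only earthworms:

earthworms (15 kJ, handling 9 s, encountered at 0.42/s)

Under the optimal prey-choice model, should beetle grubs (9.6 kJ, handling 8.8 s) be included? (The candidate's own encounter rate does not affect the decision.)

No

Current rate: (0.42×15)/(1 + 0.42×9) = 1.318 kJ/s.
Profitability of beetle grubs: 9.6/8.8 = 1.091 kJ/s.
1.091 < 1.318, so adding beetle grubs would lower the average — exclude it.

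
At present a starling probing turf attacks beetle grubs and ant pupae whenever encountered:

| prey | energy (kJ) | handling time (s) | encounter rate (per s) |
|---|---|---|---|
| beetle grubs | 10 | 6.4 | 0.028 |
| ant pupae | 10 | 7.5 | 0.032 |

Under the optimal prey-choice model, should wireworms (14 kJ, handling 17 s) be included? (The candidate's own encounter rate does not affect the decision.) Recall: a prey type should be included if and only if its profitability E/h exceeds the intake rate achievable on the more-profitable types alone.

Intake rate on the current diet: R = (0.028×10 + 0.032×10) / (1 + 0.028×6.4 + 0.032×7.5) = 0.6/1.419 = 0.4228 kJ/s.
Profitability of wireworms: 14/17 = 0.8235 kJ/s.
0.8235 > 0.4228, so adding wireworms raises the average — include it.

Yes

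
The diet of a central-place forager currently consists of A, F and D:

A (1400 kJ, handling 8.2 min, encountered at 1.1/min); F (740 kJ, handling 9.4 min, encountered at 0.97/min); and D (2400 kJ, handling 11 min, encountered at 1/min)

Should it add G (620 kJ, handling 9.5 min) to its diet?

Intake rate on the current diet: R = (1.1×1400 + 0.97×740 + 1×2400) / (1 + 1.1×8.2 + 0.97×9.4 + 1×11) = 4658/30.14 = 154.5 kJ/min.
G: E/h = 620/9.5 = 65.26 kJ/min.
Since 65.26 < R, time spent handling G is better spent searching.

No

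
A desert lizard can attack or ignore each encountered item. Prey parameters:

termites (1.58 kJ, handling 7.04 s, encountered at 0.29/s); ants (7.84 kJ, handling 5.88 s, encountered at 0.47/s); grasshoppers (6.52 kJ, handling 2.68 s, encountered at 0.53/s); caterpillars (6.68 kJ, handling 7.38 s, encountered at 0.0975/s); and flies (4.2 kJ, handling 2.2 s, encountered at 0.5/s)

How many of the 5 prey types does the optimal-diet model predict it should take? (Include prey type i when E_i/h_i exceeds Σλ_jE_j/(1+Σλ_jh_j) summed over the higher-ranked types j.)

Rank by E/h (kJ/s): grasshoppers 2.43, flies 1.91, ants 1.33, caterpillars 0.905, termites 0.224. Include each in turn until the next type's E/h falls below the running intake rate.
Rate on top 1: 1.428. flies: 1.91 > 1.428 → include.
Rate on top 2: 1.578. ants: 1.33 < 1.578 → exclude; stop.
Optimal diet: grasshoppers, flies — 2 of 5 types.

2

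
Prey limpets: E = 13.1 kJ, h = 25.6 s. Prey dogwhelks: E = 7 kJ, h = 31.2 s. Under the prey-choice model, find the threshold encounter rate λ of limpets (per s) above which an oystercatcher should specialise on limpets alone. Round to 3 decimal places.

0.030 per s

Drop dogwhelks once their profitability E₂/h₂ falls below the rate achievable on limpets alone: E₂/h₂ = λE₁/(1 + λh₁).
Solve for λ: λE₁h₂ = E₂(1 + λh₁) → λ(E₁h₂ − E₂h₁) = E₂ → λ = E₂/(E₁h₂ − E₂h₁).
λ = 7/(13.1×31.2 − 7×25.6) = 7/229.5 = 0.0305 per s.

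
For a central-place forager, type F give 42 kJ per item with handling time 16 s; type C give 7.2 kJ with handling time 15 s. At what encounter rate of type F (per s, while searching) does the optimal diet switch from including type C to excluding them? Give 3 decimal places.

Drop type C once their profitability E₂/h₂ falls below the rate achievable on type F alone: E₂/h₂ = λE₁/(1 + λh₁).
Solve for λ: λE₁h₂ = E₂(1 + λh₁) → λ(E₁h₂ − E₂h₁) = E₂ → λ = E₂/(E₁h₂ − E₂h₁).
λ = 7.2/(42×15 − 7.2×16) = 7.2/514.8 = 0.01399 per s.

0.014 per s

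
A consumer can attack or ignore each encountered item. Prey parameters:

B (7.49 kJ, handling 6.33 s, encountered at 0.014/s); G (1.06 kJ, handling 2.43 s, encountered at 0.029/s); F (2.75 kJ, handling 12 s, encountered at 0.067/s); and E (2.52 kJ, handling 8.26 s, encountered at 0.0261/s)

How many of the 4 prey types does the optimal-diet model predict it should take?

4

Rank by E/h (kJ/s): B 1.18, G 0.436, E 0.305, F 0.229. Include each in turn until the next type's E/h falls below the running intake rate.
Rate on top 1: 0.09632. G: 0.436 > 0.09632 → include.
Rate on top 2: 0.117. E: 0.305 > 0.117 → include.
Rate on top 3: 0.1465. F: 0.229 > 0.1465 → include.
Optimal diet: B, G, E, F — 4 of 4 types.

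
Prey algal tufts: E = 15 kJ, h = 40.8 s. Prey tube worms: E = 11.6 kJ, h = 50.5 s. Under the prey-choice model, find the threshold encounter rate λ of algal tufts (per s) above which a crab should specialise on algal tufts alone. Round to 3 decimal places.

Drop tube worms once their profitability E₂/h₂ falls below the rate achievable on algal tufts alone: E₂/h₂ = λE₁/(1 + λh₁).
Solve for λ: λE₁h₂ = E₂(1 + λh₁) → λ(E₁h₂ − E₂h₁) = E₂ → λ = E₂/(E₁h₂ − E₂h₁).
λ = 11.6/(15×50.5 − 11.6×40.8) = 11.6/284.2 = 0.04081 per s.

0.041 per s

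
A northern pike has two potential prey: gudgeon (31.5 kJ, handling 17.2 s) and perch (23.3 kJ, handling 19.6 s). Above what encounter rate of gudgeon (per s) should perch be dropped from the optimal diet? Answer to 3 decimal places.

At the threshold, the rate on gudgeon alone equals the profitability of perch: λ·31.5/(1 + λ·17.2) = 23.3/19.6 = 1.189.
Rearranging, λ(31.5 − 1.189×17.2) = 1.189, so λ = 1.189/11.05 = 0.1076 per s.

0.108 per s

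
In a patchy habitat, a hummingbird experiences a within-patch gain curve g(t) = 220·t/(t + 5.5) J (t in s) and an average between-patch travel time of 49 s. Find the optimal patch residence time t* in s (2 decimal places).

16.42 s

Maximise g(t)/(T+t): set derivative to zero → g'(t)(T+t) = g(t).
g'(t) = 220·5.5/(t + 5.5)². Setting 220·5.5/(t+5.5)² = 220t/[(t+5.5)(49+t)] gives 5.5(49+t) = t(t+5.5), so t² = 5.5×49 = 269.5.
t* = √269.5 = 16.42 s.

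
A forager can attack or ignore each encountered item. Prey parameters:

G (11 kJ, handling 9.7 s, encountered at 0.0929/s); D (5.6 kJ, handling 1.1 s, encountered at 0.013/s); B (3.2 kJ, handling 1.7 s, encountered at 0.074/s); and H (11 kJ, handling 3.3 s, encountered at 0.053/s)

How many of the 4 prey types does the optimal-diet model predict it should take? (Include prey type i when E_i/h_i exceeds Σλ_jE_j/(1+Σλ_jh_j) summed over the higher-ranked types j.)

4

E/h in descending order: D 5.09, H 3.33, B 1.88, G 1.13 kJ/s. The optimal diet is the largest prefix of this list for which every included type satisfies E_i/h_i > R on the types above it.
Rate on top 1: 0.07177. H: 3.33 > 0.07177 → include.
Rate on top 2: 0.5515. B: 1.88 > 0.5515 → include.
Rate on top 3: 0.6788. G: 1.13 > 0.6788 → include.
Optimal diet: D, H, B, G — 4 of 4 types.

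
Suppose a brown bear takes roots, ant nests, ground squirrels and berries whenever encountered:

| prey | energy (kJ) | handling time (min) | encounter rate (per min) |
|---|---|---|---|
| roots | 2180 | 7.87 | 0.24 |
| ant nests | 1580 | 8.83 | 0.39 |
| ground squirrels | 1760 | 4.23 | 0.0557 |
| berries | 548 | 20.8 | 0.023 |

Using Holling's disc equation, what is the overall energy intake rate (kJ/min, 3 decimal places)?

R = Σλ_iE_i / (1 + Σλ_ih_i)
Numerator: 0.24×2180 + 0.39×1580 + 0.0557×1760 + 0.023×548 = 1250
Denominator: 1 + 0.24×7.87 + 0.39×8.83 + 0.0557×4.23 + 0.023×20.8 = 7.047
R = 1250/7.047 = 177.4 kJ/min

177.398 kJ/min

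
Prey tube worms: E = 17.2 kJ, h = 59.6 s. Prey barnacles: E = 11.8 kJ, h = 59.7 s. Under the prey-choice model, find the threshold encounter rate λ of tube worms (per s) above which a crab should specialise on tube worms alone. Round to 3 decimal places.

The zero-one rule: include barnacles iff E₂/h₂ > λE₁/(1+λh₁). Equality gives the switch point.
λE₁h₂ = E₂ + λE₂h₁ ⇒ λ = E₂/(E₁h₂ − E₂h₁) = 11.8/(1027 − 703.3) = 0.03647 per s.

0.036 per s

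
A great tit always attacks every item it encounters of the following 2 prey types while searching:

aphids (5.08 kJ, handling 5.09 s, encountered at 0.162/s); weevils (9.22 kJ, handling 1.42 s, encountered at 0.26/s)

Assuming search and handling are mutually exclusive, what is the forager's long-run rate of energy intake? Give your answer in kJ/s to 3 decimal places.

1.468 kJ/s

Energy encountered per unit search time: 0.162×5.08 + 0.26×9.22 = 3.22 kJ/s.
Handling time per unit search time: 0.162×5.09 + 0.26×1.42 = 1.194.
Rate = 3.22/(1 + 1.194) = 1.468 kJ/s.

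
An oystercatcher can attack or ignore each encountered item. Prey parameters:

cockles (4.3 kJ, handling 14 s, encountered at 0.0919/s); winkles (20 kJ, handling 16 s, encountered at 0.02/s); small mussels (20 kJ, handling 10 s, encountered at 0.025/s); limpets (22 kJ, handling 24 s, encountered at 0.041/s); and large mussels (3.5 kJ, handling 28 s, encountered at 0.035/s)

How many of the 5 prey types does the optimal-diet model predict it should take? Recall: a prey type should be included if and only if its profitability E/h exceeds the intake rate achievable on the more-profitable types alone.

Rank by E/h (kJ/s): small mussels 2, winkles 1.25, limpets 0.917, cockles 0.307, large mussels 0.125. Include each in turn until the next type's E/h falls below the running intake rate.
Rate on top 1: 0.4. winkles: 1.25 > 0.4 → include.
Rate on top 2: 0.5732. limpets: 0.917 > 0.5732 → include.
Rate on top 3: 0.7056. cockles: 0.307 < 0.7056 → exclude; stop.
Optimal diet: small mussels, winkles, limpets — 3 of 5 types.

3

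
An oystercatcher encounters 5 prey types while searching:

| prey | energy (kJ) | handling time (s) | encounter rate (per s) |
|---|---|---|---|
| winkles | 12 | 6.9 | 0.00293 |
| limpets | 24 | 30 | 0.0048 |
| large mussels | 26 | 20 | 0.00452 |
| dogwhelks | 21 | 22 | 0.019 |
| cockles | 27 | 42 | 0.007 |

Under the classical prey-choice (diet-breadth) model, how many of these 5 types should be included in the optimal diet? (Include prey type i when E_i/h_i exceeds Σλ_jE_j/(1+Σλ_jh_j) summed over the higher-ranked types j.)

5

Profitabilities (E/h, kJ/s): winkles 1.74, large mussels 1.3, dogwhelks 0.955, limpets 0.8, cockles 0.643. Add prey in this order while the next type's profitability exceeds the intake rate on those already taken.
Rate on top 1: 0.03446. large mussels: 1.3 > 0.03446 → include.
Rate on top 2: 0.1375. dogwhelks: 0.955 > 0.1375 → include.
Rate on top 3: 0.3609. limpets: 0.8 > 0.3609 → include.
Rate on top 4: 0.3987. cockles: 0.643 > 0.3987 → include.
Optimal diet: winkles, large mussels, dogwhelks, limpets, cockles — 5 of 5 types.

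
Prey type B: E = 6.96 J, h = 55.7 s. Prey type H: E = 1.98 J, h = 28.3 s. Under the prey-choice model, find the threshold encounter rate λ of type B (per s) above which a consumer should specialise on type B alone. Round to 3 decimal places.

The zero-one rule: include type H iff E₂/h₂ > λE₁/(1+λh₁). Equality gives the switch point.
λE₁h₂ = E₂ + λE₂h₁ ⇒ λ = E₂/(E₁h₂ − E₂h₁) = 1.98/(197 − 110.3) = 0.02284 per s.

0.023 per s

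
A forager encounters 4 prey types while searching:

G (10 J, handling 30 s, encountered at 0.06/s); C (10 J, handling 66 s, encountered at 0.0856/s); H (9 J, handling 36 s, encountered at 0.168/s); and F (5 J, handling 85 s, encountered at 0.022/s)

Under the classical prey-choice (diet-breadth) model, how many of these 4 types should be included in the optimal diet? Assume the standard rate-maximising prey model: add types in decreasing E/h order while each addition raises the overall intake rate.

2

Rank by E/h (J/s): G 0.333, H 0.25, C 0.152, F 0.0588. Include each in turn until the next type's E/h falls below the running intake rate.
Rate on top 1: 0.2143. H: 0.25 > 0.2143 → include.
Rate on top 2: 0.2387. C: 0.152 < 0.2387 → exclude; stop.
Optimal diet: G, H — 2 of 4 types.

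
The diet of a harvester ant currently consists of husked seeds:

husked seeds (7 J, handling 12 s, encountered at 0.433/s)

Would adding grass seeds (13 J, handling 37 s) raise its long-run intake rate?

Intake rate on the current diet: R = (0.433×7) / (1 + 0.433×12) = 3.031/6.196 = 0.4892 J/s.
grass seeds: E/h = 13/37 = 0.3514 J/s.
Since 0.3514 < R, time spent handling grass seeds is better spent searching.

No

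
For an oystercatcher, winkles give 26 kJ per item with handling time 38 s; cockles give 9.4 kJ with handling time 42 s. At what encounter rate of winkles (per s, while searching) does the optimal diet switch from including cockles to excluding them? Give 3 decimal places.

0.013 per s

Drop cockles once their profitability E₂/h₂ falls below the rate achievable on winkles alone: E₂/h₂ = λE₁/(1 + λh₁).
Solve for λ: λE₁h₂ = E₂(1 + λh₁) → λ(E₁h₂ − E₂h₁) = E₂ → λ = E₂/(E₁h₂ − E₂h₁).
λ = 9.4/(26×42 − 9.4×38) = 9.4/734.8 = 0.01279 per s.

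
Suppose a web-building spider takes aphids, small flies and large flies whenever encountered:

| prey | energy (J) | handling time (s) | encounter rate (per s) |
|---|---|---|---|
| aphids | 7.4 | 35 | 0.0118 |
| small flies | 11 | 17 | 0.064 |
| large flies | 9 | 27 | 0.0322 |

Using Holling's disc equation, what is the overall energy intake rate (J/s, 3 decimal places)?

R = (0.0118×7.4 + 0.064×11 + 0.0322×9) / (1 + 0.0118×35 + 0.064×17 + 0.0322×27) = 1.081/3.37 = 0.3208 J/s.

0.321 J/s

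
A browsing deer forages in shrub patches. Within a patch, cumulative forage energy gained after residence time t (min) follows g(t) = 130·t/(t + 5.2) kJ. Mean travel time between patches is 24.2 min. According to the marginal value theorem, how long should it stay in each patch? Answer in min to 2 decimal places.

11.22 min

By the marginal value theorem, leave when the instantaneous gain rate g'(t) equals the habitat-wide average g(t)/(T + t).
g'(t) = 130·5.2/(t + 5.2)². Setting 130·5.2/(t+5.2)² = 130t/[(t+5.2)(24.2+t)] gives 5.2(24.2+t) = t(t+5.2), so t² = 5.2×24.2 = 125.8.
t* = √125.8 = 11.22 min.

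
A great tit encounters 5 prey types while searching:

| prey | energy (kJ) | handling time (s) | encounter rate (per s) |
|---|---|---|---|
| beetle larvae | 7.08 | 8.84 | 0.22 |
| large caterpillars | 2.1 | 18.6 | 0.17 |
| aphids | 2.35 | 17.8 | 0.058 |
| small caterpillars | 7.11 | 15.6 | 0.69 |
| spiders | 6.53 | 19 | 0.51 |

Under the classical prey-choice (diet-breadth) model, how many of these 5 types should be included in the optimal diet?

1

Profitabilities (E/h, kJ/s): beetle larvae 0.801, small caterpillars 0.456, spiders 0.344, aphids 0.132, large caterpillars 0.113. Add prey in this order while the next type's profitability exceeds the intake rate on those already taken.
Rate on top 1: 0.5289. small caterpillars: 0.456 < 0.5289 → exclude; stop.
Optimal diet: beetle larvae — 1 of 5 types.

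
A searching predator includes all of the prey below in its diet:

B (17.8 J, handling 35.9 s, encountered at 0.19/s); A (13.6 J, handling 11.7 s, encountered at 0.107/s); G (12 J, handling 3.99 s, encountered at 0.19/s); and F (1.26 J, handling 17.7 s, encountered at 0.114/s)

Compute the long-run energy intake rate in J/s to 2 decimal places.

R = (0.19×17.8 + 0.107×13.6 + 0.19×12 + 0.114×1.26) / (1 + 0.19×35.9 + 0.107×11.7 + 0.19×3.99 + 0.114×17.7) = 7.261/11.85 = 0.6128 J/s.

0.61 J/s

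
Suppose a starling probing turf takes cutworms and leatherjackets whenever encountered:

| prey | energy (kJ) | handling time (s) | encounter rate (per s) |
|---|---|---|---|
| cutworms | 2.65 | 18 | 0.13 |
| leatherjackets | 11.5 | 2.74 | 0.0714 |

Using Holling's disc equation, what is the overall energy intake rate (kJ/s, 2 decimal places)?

R = (0.13×2.65 + 0.0714×11.5) / (1 + 0.13×18 + 0.0714×2.74) = 1.166/3.536 = 0.3297 kJ/s.

0.33 kJ/s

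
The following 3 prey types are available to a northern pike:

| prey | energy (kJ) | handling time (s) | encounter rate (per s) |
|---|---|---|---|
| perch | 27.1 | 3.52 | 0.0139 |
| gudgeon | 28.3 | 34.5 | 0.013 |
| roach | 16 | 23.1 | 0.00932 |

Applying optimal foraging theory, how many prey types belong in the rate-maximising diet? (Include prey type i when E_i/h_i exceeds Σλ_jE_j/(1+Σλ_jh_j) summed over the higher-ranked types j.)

E/h in descending order: perch 7.7, gudgeon 0.82, roach 0.693 kJ/s. The optimal diet is the largest prefix of this list for which every included type satisfies E_i/h_i > R on the types above it.
Rate on top 1: 0.3591. gudgeon: 0.82 > 0.3591 → include.
Rate on top 2: 0.4972. roach: 0.693 > 0.4972 → include.
Optimal diet: perch, gudgeon, roach — 3 of 3 types.

3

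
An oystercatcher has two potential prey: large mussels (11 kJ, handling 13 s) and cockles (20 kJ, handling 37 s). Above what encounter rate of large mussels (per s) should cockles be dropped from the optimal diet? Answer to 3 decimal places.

0.136 per s

Drop cockles once their profitability E₂/h₂ falls below the rate achievable on large mussels alone: E₂/h₂ = λE₁/(1 + λh₁).
Solve for λ: λE₁h₂ = E₂(1 + λh₁) → λ(E₁h₂ − E₂h₁) = E₂ → λ = E₂/(E₁h₂ − E₂h₁).
λ = 20/(11×37 − 20×13) = 20/147 = 0.1361 per s.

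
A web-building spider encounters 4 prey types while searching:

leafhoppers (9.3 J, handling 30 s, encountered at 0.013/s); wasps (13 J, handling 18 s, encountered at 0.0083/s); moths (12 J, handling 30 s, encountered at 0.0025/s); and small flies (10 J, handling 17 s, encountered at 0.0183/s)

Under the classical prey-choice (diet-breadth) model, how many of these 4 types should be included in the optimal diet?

4

E/h in descending order: wasps 0.722, small flies 0.588, moths 0.4, leafhoppers 0.31 J/s. The optimal diet is the largest prefix of this list for which every included type satisfies E_i/h_i > R on the types above it.
Rate on top 1: 0.09388. small flies: 0.588 > 0.09388 → include.
Rate on top 2: 0.1992. moths: 0.4 > 0.1992 → include.
Rate on top 3: 0.209. leafhoppers: 0.31 > 0.209 → include.
Optimal diet: wasps, small flies, moths, leafhoppers — 4 of 4 types.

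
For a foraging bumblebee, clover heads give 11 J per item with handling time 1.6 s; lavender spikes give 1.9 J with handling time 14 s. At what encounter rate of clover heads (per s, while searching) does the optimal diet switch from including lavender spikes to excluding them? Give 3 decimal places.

0.013 per s

At the threshold, the rate on clover heads alone equals the profitability of lavender spikes: λ·11/(1 + λ·1.6) = 1.9/14 = 0.1357.
Rearranging, λ(11 − 0.1357×1.6) = 0.1357, so λ = 0.1357/10.78 = 0.01259 per s.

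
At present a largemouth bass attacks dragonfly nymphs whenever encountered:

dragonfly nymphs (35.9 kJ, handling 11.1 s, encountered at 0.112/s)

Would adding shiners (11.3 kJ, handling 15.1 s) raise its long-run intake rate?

On dragonfly nymphs alone, R = ΣλE/(1+Σλh) = 4.021/2.243 = 1.792 kJ/s.
Profitability of shiners: 11.3/15.1 = 0.7483 kJ/s.
Since 0.7483 < R, time spent handling shiners is better spent searching.

No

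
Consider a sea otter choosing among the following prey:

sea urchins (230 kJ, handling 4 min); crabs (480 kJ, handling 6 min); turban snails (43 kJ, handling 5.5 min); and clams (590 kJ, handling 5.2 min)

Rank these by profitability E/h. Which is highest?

clams

In descending order of E/h:
clams: 590/5.2 = 113 kJ/min
crabs: 480/6 = 80 kJ/min
sea urchins: 230/4 = 57.5 kJ/min
turban snails: 43/5.5 = 7.82 kJ/min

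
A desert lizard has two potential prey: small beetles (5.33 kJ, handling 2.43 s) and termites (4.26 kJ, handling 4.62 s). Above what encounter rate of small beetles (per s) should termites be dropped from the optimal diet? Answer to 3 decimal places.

At the threshold, the rate on small beetles alone equals the profitability of termites: λ·5.33/(1 + λ·2.43) = 4.26/4.62 = 0.9221.
Rearranging, λ(5.33 − 0.9221×2.43) = 0.9221, so λ = 0.9221/3.089 = 0.2985 per s.

0.298 per s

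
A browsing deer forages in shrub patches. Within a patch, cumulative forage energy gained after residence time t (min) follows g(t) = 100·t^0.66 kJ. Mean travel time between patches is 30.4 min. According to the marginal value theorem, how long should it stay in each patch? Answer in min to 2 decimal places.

59.01 min

Optimal t* satisfies g'(t*) = g(t*)/(T + t*).
g'(t) = 0.66·100·t^-0.34. Setting 0.66·100·t^-0.34 = 100·t^0.66/(30.4+t) gives 0.66(30.4+t) = t, so 0.34·t = 0.66×30.4.
t* = 0.66×30.4/0.34 = 59.01 min.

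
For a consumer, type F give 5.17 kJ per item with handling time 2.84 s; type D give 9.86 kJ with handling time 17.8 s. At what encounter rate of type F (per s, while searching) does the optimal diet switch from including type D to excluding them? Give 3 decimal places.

The zero-one rule: include type D iff E₂/h₂ > λE₁/(1+λh₁). Equality gives the switch point.
λE₁h₂ = E₂ + λE₂h₁ ⇒ λ = E₂/(E₁h₂ − E₂h₁) = 9.86/(92.03 − 28) = 0.154 per s.

0.154 per s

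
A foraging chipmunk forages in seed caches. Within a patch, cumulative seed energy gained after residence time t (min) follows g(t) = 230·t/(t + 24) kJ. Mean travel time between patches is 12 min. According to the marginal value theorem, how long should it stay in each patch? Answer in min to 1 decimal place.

Maximise g(t)/(T+t): set derivative to zero → g'(t)(T+t) = g(t).
g'(t) = 230·24/(t + 24)². Setting 230·24/(t+24)² = 230t/[(t+24)(12+t)] gives 24(12+t) = t(t+24), so t² = 24×12 = 288.
t* = √288 = 16.97 min.

17.0 min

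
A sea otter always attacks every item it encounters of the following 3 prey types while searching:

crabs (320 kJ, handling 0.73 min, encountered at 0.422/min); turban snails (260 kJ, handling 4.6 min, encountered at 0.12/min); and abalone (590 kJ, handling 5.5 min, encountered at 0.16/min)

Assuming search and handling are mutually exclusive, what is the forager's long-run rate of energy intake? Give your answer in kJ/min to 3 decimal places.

R = Σλ_iE_i / (1 + Σλ_ih_i)
Numerator: 0.422×320 + 0.12×260 + 0.16×590 = 260.6
Denominator: 1 + 0.422×0.73 + 0.12×4.6 + 0.16×5.5 = 2.74
R = 260.6/2.74 = 95.12 kJ/min

95.122 kJ/min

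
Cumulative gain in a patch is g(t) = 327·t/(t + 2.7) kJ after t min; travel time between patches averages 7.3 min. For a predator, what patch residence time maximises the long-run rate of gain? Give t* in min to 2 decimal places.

Optimal t* satisfies g'(t*) = g(t*)/(T + t*).
g'(t) = 327·2.7/(t + 2.7)². Setting 327·2.7/(t+2.7)² = 327t/[(t+2.7)(7.3+t)] gives 2.7(7.3+t) = t(t+2.7), so t² = 2.7×7.3 = 19.71.
t* = √19.71 = 4.44 min.

4.44 min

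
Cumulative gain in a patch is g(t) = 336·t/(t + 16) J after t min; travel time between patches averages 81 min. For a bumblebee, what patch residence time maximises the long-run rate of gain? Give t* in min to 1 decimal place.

By the marginal value theorem, leave when the instantaneous gain rate g'(t) equals the habitat-wide average g(t)/(T + t).
g'(t) = 336·16/(t + 16)². Setting 336·16/(t+16)² = 336t/[(t+16)(81+t)] gives 16(81+t) = t(t+16), so t² = 16×81 = 1296.
t* = √1296 = 36 min.

36.0 min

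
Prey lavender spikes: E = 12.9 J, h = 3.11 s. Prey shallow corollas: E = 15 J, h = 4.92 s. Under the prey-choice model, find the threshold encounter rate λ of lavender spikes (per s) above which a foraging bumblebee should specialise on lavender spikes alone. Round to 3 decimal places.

0.892 per s

Drop shallow corollas once their profitability E₂/h₂ falls below the rate achievable on lavender spikes alone: E₂/h₂ = λE₁/(1 + λh₁).
Solve for λ: λE₁h₂ = E₂(1 + λh₁) → λ(E₁h₂ − E₂h₁) = E₂ → λ = E₂/(E₁h₂ − E₂h₁).
λ = 15/(12.9×4.92 − 15×3.11) = 15/16.82 = 0.8919 per s.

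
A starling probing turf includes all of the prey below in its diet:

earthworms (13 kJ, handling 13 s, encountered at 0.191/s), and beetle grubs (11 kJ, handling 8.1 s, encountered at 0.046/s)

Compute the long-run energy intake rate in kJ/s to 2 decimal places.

0.78 kJ/s

Energy encountered per unit search time: 0.191×13 + 0.046×11 = 2.989 kJ/s.
Handling time per unit search time: 0.191×13 + 0.046×8.1 = 2.856.
Rate = 2.989/(1 + 2.856) = 0.7752 kJ/s.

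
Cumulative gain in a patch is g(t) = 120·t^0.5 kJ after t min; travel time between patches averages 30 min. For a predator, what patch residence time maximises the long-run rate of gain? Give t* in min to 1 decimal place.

30.0 min

By the marginal value theorem, leave when the instantaneous gain rate g'(t) equals the habitat-wide average g(t)/(T + t).
g'(t) = 0.5·120·t^-0.5. Setting 0.5·120·t^-0.5 = 120·t^0.5/(30+t) gives 0.5(30+t) = t, so 0.50·t = 0.5×30.
t* = 0.5×30/0.50 = 30 min.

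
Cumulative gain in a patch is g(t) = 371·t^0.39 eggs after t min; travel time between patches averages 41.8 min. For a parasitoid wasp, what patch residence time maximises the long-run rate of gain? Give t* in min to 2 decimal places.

26.72 min

By the marginal value theorem, leave when the instantaneous gain rate g'(t) equals the habitat-wide average g(t)/(T + t).
g'(t) = 0.39·371·t^-0.61. Setting 0.39·371·t^-0.61 = 371·t^0.39/(41.8+t) gives 0.39(41.8+t) = t, so 0.61·t = 0.39×41.8.
t* = 0.39×41.8/0.61 = 26.72 min.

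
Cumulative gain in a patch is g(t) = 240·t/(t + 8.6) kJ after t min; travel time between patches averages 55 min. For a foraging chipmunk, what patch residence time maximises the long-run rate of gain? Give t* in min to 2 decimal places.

21.75 min

By the marginal value theorem, leave when the instantaneous gain rate g'(t) equals the habitat-wide average g(t)/(T + t).
g'(t) = 240·8.6/(t + 8.6)². Setting 240·8.6/(t+8.6)² = 240t/[(t+8.6)(55+t)] gives 8.6(55+t) = t(t+8.6), so t² = 8.6×55 = 473.
t* = √473 = 21.75 min.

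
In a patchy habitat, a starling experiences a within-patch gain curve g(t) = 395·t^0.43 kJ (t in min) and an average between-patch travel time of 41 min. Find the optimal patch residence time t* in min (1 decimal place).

Optimal t* satisfies g'(t*) = g(t*)/(T + t*).
g'(t) = 0.43·395·t^-0.57. Setting 0.43·395·t^-0.57 = 395·t^0.43/(41+t) gives 0.43(41+t) = t, so 0.57·t = 0.43×41.
t* = 0.43×41/0.57 = 30.93 min.

30.9 min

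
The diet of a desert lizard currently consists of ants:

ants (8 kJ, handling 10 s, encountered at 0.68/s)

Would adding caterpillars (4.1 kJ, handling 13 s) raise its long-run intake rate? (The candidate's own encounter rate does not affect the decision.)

Intake rate on the current diet: R = (0.68×8) / (1 + 0.68×10) = 5.44/7.8 = 0.6974 kJ/s.
Profitability of caterpillars: 4.1/13 = 0.3154 kJ/s.
Since 0.3154 < R, time spent handling caterpillars is better spent searching.

No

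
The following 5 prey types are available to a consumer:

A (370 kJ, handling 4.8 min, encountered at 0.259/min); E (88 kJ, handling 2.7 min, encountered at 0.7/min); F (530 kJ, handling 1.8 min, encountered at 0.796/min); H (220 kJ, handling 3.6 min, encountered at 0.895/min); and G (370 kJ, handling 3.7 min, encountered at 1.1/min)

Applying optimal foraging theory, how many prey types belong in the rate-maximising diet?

1

Rank by E/h (kJ/min): F 294, G 100, A 77.1, H 61.1, E 32.6. Include each in turn until the next type's E/h falls below the running intake rate.
Rate on top 1: 173.4. G: 100 < 173.4 → exclude; stop.
Optimal diet: F — 1 of 5 types.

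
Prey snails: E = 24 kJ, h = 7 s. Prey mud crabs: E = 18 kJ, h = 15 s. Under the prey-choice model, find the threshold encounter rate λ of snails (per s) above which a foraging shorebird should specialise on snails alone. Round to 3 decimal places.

The zero-one rule: include mud crabs iff E₂/h₂ > λE₁/(1+λh₁). Equality gives the switch point.
λE₁h₂ = E₂ + λE₂h₁ ⇒ λ = E₂/(E₁h₂ − E₂h₁) = 18/(360 − 126) = 0.07692 per s.

0.077 per s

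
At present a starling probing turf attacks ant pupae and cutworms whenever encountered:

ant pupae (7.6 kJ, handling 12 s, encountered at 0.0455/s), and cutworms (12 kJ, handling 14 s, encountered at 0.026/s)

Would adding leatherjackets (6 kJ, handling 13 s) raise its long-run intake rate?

Yes

Current rate: (0.0455×7.6 + 0.026×12)/(1 + 0.0455×12 + 0.026×14) = 0.3444 kJ/s.
leatherjackets: E/h = 6/13 = 0.4615 kJ/s.
0.4615 > 0.3444, so adding leatherjackets raises the average — include it.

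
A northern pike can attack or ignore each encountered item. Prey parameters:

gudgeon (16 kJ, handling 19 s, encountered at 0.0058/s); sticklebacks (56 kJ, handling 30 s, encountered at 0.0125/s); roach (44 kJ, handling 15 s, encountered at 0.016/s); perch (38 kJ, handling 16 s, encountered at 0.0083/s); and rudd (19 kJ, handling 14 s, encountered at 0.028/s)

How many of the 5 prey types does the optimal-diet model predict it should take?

4

E/h in descending order: roach 2.93, perch 2.38, sticklebacks 1.87, rudd 1.36, gudgeon 0.842 kJ/s. The optimal diet is the largest prefix of this list for which every included type satisfies E_i/h_i > R on the types above it.
Rate on top 1: 0.5677. perch: 2.38 > 0.5677 → include.
Rate on top 2: 0.7426. sticklebacks: 1.87 > 0.7426 → include.
Rate on top 3: 0.9838. rudd: 1.36 > 0.9838 → include.
Rate on top 4: 1.052. gudgeon: 0.842 < 1.052 → exclude; stop.
Optimal diet: roach, perch, sticklebacks, rudd — 4 of 5 types.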